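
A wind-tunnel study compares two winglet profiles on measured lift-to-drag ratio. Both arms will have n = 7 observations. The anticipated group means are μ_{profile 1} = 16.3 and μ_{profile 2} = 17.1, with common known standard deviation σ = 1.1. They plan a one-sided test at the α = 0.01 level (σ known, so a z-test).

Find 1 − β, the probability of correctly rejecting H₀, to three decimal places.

Standardized effect: d = |μ_{profile 1} − μ_{profile 2}| / σ = |16.3 − 17.1| / 1.1 = 0.7273
Noncentrality parameter: δ = d·√(n/2) = 0.7273 × √(7/2) = 1.3606
Critical value for a one-sided test at α = 0.01: z_α = 2.326.
Power = Φ(δ − 2.326) = Φ(-0.966) = 0.1671.

Power ≈ 0.167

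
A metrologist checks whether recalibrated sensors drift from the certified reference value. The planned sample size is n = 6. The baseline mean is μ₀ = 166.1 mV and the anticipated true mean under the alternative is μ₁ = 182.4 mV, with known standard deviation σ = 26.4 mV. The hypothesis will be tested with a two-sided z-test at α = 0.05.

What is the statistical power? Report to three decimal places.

Standardized effect: d = |μ₁ − μ₀| / σ = |182.4 − 166.1| / 26.4 = 0.6174
Noncentrality parameter: δ = d·√n = 0.6174 × √6 = 1.5124
Two-sided α = 0.05 → critical value z_{0.025} = 1.960.
Power = Φ(δ − 1.960) + Φ(−δ − 1.960) = Φ(-0.448) + Φ(-3.472) = 0.3272 + 0.0003 = 0.3275.

Power ≈ 0.327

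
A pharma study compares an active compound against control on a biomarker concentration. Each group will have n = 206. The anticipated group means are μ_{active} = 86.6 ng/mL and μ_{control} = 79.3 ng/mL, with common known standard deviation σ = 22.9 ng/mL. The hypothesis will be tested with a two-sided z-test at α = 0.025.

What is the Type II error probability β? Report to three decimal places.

β ≈ 0.160

Standardized effect: d = |μ_{active} − μ_{control}| / σ = |86.6 − 79.3| / 22.9 = 0.3188
Noncentrality parameter: δ = d·√(n/2) = 0.3188 × √(206/2) = 3.2352
Critical value for a two-sided test at α = 0.025: z_{α/2} = 2.241.
Power = Φ(δ − 2.241) + Φ(−δ − 2.241) = Φ(0.994) + Φ(-5.477) = 0.8398 + 0.0000 = 0.8398.
Type II error: β = 1 − power = 1 − 0.8398 = 0.1602.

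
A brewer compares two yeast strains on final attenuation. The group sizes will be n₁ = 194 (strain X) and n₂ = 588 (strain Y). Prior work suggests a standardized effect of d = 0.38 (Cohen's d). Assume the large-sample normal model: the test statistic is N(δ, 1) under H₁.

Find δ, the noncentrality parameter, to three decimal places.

δ ≈ 4.590

The noncentrality parameter scales effect size by the design's sample-size factor: δ = d / √(1/n₁ + 1/n₂) = 0.38 / √(1/194 + 1/588) = 4.5895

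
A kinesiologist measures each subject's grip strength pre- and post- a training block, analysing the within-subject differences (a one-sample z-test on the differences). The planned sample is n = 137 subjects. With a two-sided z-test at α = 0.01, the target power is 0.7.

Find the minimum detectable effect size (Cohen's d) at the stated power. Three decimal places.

d ≈ 0.265

Required noncentrality: δ = z_{0.005} + z_{0.30} = 2.576 + 0.524 = 3.100.
(Lower-tail contribution to power is negligible for δ > 0.)
δ = d·√n ⇒ d = δ/√n = 3.100/√137 = 0.2649.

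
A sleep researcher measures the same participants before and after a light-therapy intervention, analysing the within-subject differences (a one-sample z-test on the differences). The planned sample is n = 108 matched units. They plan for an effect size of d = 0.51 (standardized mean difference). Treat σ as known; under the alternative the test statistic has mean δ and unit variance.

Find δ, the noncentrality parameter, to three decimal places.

δ ≈ 5.300

The noncentrality parameter scales effect size by the design's sample-size factor: δ = d·√n = 0.51 × √108 = 5.3001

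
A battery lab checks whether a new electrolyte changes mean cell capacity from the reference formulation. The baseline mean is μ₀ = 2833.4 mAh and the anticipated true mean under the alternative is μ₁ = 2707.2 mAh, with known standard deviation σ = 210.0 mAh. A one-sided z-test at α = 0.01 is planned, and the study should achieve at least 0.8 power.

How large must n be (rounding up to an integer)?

n = 28

Standardized effect: d = |μ₁ − μ₀| / σ = |2707.2 − 2833.4| / 210.0 = 0.6010
For power 0.8 need Φ(δ − z_{0.01}) = 0.8, so δ = z_{0.01} + z_{0.20} = 2.326 + 0.842 = 3.168.
δ = d·√n ⇒ n = (δ/d)² = (3.168 / 0.6010)² = 27.79.
Round up to the next whole unit.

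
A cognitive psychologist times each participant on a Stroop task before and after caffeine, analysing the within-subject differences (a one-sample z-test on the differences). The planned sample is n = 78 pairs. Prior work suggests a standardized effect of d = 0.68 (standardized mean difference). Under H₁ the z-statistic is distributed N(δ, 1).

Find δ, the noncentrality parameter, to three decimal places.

δ ≈ 6.006

δ = d·√n = 0.68 × √78 = 6.0056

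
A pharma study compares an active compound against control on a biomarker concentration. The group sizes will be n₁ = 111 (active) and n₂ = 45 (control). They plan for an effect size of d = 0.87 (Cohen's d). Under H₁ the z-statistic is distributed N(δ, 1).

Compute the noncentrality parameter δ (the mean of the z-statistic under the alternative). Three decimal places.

δ = d / √(1/n₁ + 1/n₂) = 0.87 / √(1/111 + 1/45) = 4.9229

δ ≈ 4.923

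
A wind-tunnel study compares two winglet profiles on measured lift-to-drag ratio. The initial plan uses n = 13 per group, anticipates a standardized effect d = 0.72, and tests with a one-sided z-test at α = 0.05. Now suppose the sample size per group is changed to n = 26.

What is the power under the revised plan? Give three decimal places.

With n = 26 per group: δ = d·√(n/2) = 0.72 × √(26/2) = 2.5960. Critical value z_{0.05} = 1.645.
Revised power = Φ(δ − 1.645) = Φ(0.951) = 0.8292.

Power ≈ 0.829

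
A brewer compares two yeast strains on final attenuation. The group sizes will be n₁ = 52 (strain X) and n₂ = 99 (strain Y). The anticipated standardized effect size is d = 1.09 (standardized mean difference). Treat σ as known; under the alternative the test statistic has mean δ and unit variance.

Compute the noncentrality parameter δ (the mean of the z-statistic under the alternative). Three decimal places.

The noncentrality parameter scales effect size by the design's sample-size factor: δ = d / √(1/n₁ + 1/n₂) = 1.09 / √(1/52 + 1/99) = 6.3644

δ ≈ 6.364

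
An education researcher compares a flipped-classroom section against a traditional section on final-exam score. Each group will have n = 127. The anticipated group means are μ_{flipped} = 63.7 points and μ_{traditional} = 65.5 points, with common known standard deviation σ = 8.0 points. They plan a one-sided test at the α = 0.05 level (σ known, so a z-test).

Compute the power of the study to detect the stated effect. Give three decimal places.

Power ≈ 0.559

Standardized effect: d = |μ_{flipped} − μ_{traditional}| / σ = |63.7 − 65.5| / 8.0 = 0.2250
Noncentrality parameter: δ = d·√(n/2) = 0.2250 × √(127/2) = 1.7930
Critical value for a one-sided test at α = 0.05: z_α = 1.645.
Power = P(Z > 1.645 − δ) = Φ(0.148) = 0.5589.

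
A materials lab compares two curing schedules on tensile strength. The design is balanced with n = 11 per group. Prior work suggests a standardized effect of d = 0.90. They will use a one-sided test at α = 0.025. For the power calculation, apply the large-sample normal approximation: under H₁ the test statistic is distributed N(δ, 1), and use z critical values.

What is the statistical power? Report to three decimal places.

Power ≈ 0.560

Noncentrality parameter: δ = d·√(n/2) = 0.90 × √(11/2) = 2.1107
Critical value for a one-sided test at α = 0.025: z_α = 1.960.
Power = Φ(δ − 1.960) = Φ(0.151) = 0.5599.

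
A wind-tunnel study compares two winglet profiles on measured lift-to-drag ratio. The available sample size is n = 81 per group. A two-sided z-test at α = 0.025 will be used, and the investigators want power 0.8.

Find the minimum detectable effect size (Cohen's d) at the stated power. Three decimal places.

Need Φ(δ − 2.241) = 0.8, so δ = 2.241 + 0.842 = 3.083.
(Lower-tail contribution to power is negligible for δ > 0.)
δ = d·√(n/2) ⇒ d = δ/√(n/2) = 3.083/√(81/2) = 0.4845.

d ≈ 0.484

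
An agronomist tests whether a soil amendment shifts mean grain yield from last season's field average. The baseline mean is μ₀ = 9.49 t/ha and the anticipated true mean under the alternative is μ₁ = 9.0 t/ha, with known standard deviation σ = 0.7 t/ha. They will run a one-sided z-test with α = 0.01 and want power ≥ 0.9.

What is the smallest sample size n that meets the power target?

Standardized effect: d = |μ₁ − μ₀| / σ = |9.0 − 9.49| / 0.7 = 0.7000
For power 0.9 need Φ(δ − z_{0.01}) = 0.9, so δ = z_{0.01} + z_{0.10} = 2.326 + 1.282 = 3.608.
δ = d·√n ⇒ n = (δ/d)² = (3.608 / 0.7000)² = 26.57.
Rounding up, n = 27.

n = 27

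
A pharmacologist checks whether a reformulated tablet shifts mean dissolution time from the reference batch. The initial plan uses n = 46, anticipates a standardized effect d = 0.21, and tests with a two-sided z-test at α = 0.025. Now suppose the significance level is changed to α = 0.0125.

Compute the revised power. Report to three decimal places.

Power ≈ 0.142

δ = d·√n = 0.21 × √46 = 1.4243 (unchanged). New critical value: z_{0.0063} = 2.498.
Revised power = Φ(δ − 2.498) + Φ(−δ − 2.498) = Φ(-1.073) + Φ(-3.922) = 0.1415 + 0.0000 = 0.1416.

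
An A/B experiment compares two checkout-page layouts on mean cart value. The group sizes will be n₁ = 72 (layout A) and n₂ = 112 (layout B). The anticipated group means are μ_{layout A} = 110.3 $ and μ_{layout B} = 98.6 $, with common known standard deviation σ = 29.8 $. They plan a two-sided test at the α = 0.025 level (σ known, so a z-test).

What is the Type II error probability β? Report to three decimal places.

Standardized effect: d = |μ_{layout A} − μ_{layout B}| / σ = |110.3 − 98.6| / 29.8 = 0.3926
Noncentrality parameter: δ = d / √(1/n₁ + 1/n₂) = 0.3926 / √(1/72 + 1/112) = 2.5992
Two-sided α = 0.025 → critical value z_{0.0125} = 2.241.
Power = Φ(δ − 2.241) + Φ(−δ − 2.241) = Φ(0.358) + Φ(-4.841) = 0.6397 + 0.0000 = 0.6397.
Type II error: β = 1 − power = 1 − 0.6397 = 0.3603.

β ≈ 0.360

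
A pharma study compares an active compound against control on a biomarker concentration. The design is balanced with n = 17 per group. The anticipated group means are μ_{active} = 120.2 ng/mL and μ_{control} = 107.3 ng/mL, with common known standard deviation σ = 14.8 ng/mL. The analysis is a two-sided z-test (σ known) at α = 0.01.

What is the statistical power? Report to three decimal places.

Power ≈ 0.486

Standardized effect: d = |μ_{active} − μ_{control}| / σ = |120.2 − 107.3| / 14.8 = 0.8716
Noncentrality parameter: δ = d·√(n/2) = 0.8716 × √(17/2) = 2.5412
Critical value for a two-sided test at α = 0.01: z_{α/2} = 2.576.
Power = Φ(δ − 2.576) + Φ(−δ − 2.576) = Φ(-0.035) + Φ(-5.117) = 0.4862 + 0.0000 = 0.4862.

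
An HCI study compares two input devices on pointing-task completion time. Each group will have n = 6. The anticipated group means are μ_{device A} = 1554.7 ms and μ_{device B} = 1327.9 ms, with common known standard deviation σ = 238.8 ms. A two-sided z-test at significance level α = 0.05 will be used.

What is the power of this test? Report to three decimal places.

Standardized effect: d = |μ_{device A} − μ_{device B}| / σ = |1554.7 − 1327.9| / 238.8 = 0.9497
Noncentrality parameter: δ = d·√(n/2) = 0.9497 × √(6/2) = 1.6450
Critical value for a two-sided test at α = 0.05: z_{α/2} = 1.960.
Power = Φ(δ − 1.960) + Φ(−δ − 1.960) = Φ(-0.315) + Φ(-3.605) = 0.3764 + 0.0002 = 0.3766.

Power ≈ 0.377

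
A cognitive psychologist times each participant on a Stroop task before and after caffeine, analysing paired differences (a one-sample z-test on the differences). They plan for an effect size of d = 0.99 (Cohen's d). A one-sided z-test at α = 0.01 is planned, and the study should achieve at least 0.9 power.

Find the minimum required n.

n = 14

For power 0.9 need Φ(δ − z_{0.01}) = 0.9, so δ = z_{0.01} + z_{0.10} = 2.326 + 1.282 = 3.608.
δ = d·√n ⇒ n = (δ/d)² = (3.608 / 0.99)² = 13.28.
Rounding up, n = 14.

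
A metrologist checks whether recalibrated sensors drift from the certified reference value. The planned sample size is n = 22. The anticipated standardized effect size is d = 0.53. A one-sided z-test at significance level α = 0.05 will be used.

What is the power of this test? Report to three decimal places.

Noncentrality parameter: δ = d·√n = 0.53 × √22 = 2.4859
One-sided α = 0.05 → critical value z_{0.05} = 1.645.
Power = Φ(δ − 1.645) = Φ(0.841) = 0.7998.

Power ≈ 0.800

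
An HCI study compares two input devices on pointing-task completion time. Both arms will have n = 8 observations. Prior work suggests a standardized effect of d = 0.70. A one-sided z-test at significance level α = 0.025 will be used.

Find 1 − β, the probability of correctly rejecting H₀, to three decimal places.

Noncentrality parameter: δ = d·√(n/2) = 0.70 × √(8/2) = 1.4000
Critical value for a one-sided test at α = 0.025: z_α = 1.960.
Power = P(Z > 1.960 − δ) = Φ(-0.560) = 0.2878.

Power ≈ 0.288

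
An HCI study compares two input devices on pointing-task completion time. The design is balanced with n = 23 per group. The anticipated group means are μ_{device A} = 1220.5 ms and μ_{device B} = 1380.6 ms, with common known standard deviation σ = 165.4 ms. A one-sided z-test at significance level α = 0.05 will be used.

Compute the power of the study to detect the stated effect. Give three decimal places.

Power ≈ 0.949

Standardized effect: d = |μ_{device A} − μ_{device B}| / σ = |1220.5 − 1380.6| / 165.4 = 0.9680
Noncentrality parameter: δ = d·√(n/2) = 0.9680 × √(23/2) = 3.2825
One-sided α = 0.05 → critical value z_{0.05} = 1.645.
Power = P(Z > 1.645 − δ) = Φ(1.638) = 0.9493.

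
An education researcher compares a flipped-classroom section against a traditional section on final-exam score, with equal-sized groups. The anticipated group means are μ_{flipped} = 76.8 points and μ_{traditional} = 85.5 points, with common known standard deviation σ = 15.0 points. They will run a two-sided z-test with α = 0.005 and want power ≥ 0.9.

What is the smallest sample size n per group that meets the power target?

n = 100 per group

Standardized effect: d = |μ_{flipped} − μ_{traditional}| / σ = |76.8 − 85.5| / 15.0 = 0.5800
Set Φ(δ − 2.807) = 0.9; then δ − 2.807 = Φ⁻¹(0.9) = 1.282, giving δ = 4.089.
(Ignoring the negligible lower-tail rejection probability gives the usual closed-form inversion.)
δ = d·√(n/2) ⇒ n = 2(δ/d)² = 2 × (4.089 / 0.5800)² = 99.38.
Round up to the next whole unit.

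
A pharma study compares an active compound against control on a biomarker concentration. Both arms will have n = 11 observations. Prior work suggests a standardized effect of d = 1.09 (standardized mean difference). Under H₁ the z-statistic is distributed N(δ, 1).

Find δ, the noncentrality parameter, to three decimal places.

δ ≈ 2.556

δ = d·√(n/2) = 1.09 × √(11/2) = 2.5563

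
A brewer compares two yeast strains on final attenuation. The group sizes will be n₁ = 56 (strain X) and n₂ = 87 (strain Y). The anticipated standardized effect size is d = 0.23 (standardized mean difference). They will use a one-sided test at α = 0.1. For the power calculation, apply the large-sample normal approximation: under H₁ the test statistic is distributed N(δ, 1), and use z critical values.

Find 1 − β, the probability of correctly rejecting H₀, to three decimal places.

Noncentrality parameter: λ = d / √(1/n₁ + 1/n₂) = 0.23 / √(1/56 + 1/87) = 1.3425
Critical value for a one-sided test at α = 0.1: z_α = 1.282.
Power = Φ(λ − 1.282) = Φ(0.061) = 0.5243.

Power ≈ 0.524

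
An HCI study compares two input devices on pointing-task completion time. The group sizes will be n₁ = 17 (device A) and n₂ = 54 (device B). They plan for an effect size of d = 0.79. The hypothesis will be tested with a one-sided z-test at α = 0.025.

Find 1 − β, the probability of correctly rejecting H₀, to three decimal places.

Noncentrality parameter: δ = d / √(1/n₁ + 1/n₂) = 0.79 / √(1/17 + 1/54) = 2.8407
One-sided α = 0.025 → critical value z_{0.025} = 1.960.
Power = P(Z > 1.960 − δ) = Φ(0.881) = 0.8108.

Power ≈ 0.811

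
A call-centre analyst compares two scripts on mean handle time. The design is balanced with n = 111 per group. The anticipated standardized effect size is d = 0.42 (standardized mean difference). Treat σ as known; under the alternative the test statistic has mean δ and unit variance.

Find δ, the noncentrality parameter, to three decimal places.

δ ≈ 3.129

The noncentrality parameter scales effect size by the design's sample-size factor: δ = d·√(n/2) = 0.42 × √(111/2) = 3.1289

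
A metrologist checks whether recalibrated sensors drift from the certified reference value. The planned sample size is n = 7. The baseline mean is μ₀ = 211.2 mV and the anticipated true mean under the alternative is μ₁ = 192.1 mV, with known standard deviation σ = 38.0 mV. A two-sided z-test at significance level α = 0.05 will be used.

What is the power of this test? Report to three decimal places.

Standardized effect: d = |μ₁ − μ₀| / σ = |192.1 − 211.2| / 38.0 = 0.5026
Noncentrality parameter: δ = d·√n = 0.5026 × √7 = 1.3298
Two-sided α = 0.05 → critical value z_{0.025} = 1.960.
Power = Φ(δ − 1.960) + Φ(−δ − 1.960) = Φ(-0.630) + Φ(-3.290) = 0.2643 + 0.0005 = 0.2648.

Power ≈ 0.265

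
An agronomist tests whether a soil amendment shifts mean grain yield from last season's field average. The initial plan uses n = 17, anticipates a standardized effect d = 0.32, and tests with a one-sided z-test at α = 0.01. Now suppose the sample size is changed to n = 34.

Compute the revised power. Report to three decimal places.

With n = 34: δ = d·√n = 0.32 × √34 = 1.8659. Critical value z_{0.01} = 2.326.
Revised power = Φ(δ − 2.326) = Φ(-0.460) = 0.3226.

Power ≈ 0.323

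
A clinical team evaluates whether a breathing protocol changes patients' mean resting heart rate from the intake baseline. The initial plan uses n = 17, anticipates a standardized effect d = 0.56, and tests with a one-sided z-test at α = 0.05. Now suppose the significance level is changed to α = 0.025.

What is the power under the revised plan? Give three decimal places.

Power ≈ 0.636

δ = d·√n = 0.56 × √17 = 2.3089 (unchanged). New critical value: z_{0.025} = 1.960.
Revised power = P(Z > 1.960 − δ) = Φ(0.349) = 0.6364.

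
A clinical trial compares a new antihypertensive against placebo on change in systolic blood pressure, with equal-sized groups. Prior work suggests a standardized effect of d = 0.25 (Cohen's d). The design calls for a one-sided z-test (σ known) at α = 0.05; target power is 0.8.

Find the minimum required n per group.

For power 0.8 need Φ(δ − z_{0.05}) = 0.8, so δ = z_{0.05} + z_{0.20} = 1.645 + 0.842 = 2.486.
δ = d·√(n/2) ⇒ n = 2(δ/d)² = 2 × (2.486 / 0.25)² = 197.84.
Round up to the next whole unit.

n = 198 per group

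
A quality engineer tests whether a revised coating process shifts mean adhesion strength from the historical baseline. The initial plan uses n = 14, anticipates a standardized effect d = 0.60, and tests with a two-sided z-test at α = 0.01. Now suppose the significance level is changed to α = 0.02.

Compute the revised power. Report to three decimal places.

δ = d·√n = 0.60 × √14 = 2.2450 (unchanged). New critical value: z_{0.01} = 2.326.
Revised power = Φ(δ − 2.326) + Φ(−δ − 2.326) = Φ(-0.081) + Φ(-4.571) = 0.4676 + 0.0000 = 0.4676.

Power ≈ 0.468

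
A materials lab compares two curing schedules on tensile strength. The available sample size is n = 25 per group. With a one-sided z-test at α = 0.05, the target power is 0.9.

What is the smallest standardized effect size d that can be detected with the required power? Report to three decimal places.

Need Φ(δ − 1.645) = 0.9, so δ = 1.645 + 1.282 = 2.926.
δ = d·√(n/2) ⇒ d = δ/√(n/2) = 2.926/√(25/2) = 0.8277.

d ≈ 0.828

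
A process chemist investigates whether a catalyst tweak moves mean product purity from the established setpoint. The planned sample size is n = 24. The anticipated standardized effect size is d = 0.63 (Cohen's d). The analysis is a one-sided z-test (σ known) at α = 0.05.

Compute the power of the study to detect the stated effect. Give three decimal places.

Noncentrality parameter: δ = d·√n = 0.63 × √24 = 3.0864
Critical value for a one-sided test at α = 0.05: z_α = 1.645.
Power = Φ(δ − 1.645) = Φ(1.442) = 0.9253.

Power ≈ 0.925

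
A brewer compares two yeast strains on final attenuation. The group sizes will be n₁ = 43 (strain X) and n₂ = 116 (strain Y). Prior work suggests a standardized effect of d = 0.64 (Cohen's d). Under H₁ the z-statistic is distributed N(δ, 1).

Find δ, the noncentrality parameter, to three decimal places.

The noncentrality parameter scales effect size by the design's sample-size factor: δ = d / √(1/n₁ + 1/n₂) = 0.64 / √(1/43 + 1/116) = 3.5846

δ ≈ 3.585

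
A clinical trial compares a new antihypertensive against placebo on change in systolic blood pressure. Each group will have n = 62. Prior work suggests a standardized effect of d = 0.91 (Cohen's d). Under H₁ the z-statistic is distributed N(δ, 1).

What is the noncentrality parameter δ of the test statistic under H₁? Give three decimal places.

δ ≈ 5.067

The noncentrality parameter scales effect size by the design's sample-size factor: δ = d·√(n/2) = 0.91 × √(62/2) = 5.0667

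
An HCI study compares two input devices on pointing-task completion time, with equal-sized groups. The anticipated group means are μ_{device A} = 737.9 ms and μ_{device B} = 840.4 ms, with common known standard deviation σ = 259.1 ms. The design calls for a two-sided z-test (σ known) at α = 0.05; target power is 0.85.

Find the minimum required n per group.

Standardized effect: d = |μ_{device A} − μ_{device B}| / σ = |737.9 − 840.4| / 259.1 = 0.3956
For power 0.85 need Φ(δ − z_{0.025}) = 0.85, so δ = z_{0.025} + z_{0.15} = 1.960 + 1.036 = 2.996.
(The Φ(−δ − z_{α/2}) term is vanishingly small for δ > 0 and is dropped in the standard sample-size formula.)
δ = d·√(n/2) ⇒ n = 2(δ/d)² = 2 × (2.996 / 0.3956)² = 114.74.
Rounding up, n = 115 per group.

n = 115 per group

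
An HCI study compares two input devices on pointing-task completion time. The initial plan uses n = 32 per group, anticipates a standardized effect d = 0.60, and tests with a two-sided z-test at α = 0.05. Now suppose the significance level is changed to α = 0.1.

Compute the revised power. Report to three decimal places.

Power ≈ 0.775

δ = d·√(n/2) = 0.60 × √(32/2) = 2.4000 (unchanged). New critical value: z_{0.05} = 1.645.
Revised power = Φ(δ − 1.645) + Φ(−δ − 1.645) = Φ(0.755) + Φ(-4.045) = 0.7749 + 0.0000 = 0.7749.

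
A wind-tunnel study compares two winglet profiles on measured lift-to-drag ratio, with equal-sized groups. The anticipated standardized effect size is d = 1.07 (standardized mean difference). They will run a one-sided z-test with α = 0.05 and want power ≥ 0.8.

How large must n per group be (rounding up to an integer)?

n = 11 per group

Set Φ(δ − 1.645) = 0.8; then δ − 1.645 = Φ⁻¹(0.8) = 0.842, giving δ = 2.486.
δ = d·√(n/2) ⇒ n = 2(δ/d)² = 2 × (2.486 / 1.07)² = 10.80.
Rounding up, n = 11 per group.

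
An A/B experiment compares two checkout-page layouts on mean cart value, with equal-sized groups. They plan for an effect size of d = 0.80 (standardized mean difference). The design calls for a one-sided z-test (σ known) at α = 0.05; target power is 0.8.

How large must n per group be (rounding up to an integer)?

Set Φ(δ − 1.645) = 0.8; then δ − 1.645 = Φ⁻¹(0.8) = 0.842, giving δ = 2.486.
δ = d·√(n/2) ⇒ n = 2(δ/d)² = 2 × (2.486 / 0.80)² = 19.32.
Round up to the next whole unit.

n = 20 per group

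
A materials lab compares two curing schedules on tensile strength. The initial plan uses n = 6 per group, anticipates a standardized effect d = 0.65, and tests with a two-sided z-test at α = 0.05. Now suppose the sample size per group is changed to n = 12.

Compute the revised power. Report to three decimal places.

With n = 12 per group: δ = d·√(n/2) = 0.65 × √(12/2) = 1.5922. Critical value z_{0.025} = 1.960.
Revised power = Φ(δ − 1.960) + Φ(−δ − 1.960) = Φ(-0.368) + Φ(-3.552) = 0.3565 + 0.0002 = 0.3567.

Power ≈ 0.357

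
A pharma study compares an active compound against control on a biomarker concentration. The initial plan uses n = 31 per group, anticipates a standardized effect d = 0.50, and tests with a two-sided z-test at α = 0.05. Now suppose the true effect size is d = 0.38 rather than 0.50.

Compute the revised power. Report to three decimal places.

Power ≈ 0.322

With d = 0.38: δ = d·√(n/2) = 0.38 × √(31/2) = 1.4961. Critical value z_{0.025} = 1.960.
Revised power = Φ(δ − 1.960) + Φ(−δ − 1.960) = Φ(-0.464) + Φ(-3.456) = 0.3214 + 0.0003 = 0.3216.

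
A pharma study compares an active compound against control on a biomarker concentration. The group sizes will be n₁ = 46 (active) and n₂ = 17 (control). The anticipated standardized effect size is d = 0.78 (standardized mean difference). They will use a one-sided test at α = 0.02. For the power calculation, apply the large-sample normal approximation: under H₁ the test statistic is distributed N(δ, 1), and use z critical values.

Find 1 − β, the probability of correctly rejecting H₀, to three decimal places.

Power ≈ 0.756

Noncentrality parameter: δ = d / √(1/n₁ + 1/n₂) = 0.78 / √(1/46 + 1/17) = 2.7481
Critical value for a one-sided test at α = 0.02: z_α = 2.054.
Power = Φ(δ − 2.054) = Φ(0.694) = 0.7563.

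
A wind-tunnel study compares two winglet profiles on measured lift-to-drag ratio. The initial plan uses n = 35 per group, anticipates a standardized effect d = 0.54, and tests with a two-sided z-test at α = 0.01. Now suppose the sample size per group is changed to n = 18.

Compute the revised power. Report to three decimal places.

Power ≈ 0.170

With n = 18 per group: δ = d·√(n/2) = 0.54 × √(18/2) = 1.6200. Critical value z_{0.005} = 2.576.
Revised power = Φ(δ − 2.576) + Φ(−δ − 2.576) = Φ(-0.956) + Φ(-4.196) = 0.1696 + 0.0000 = 0.1696.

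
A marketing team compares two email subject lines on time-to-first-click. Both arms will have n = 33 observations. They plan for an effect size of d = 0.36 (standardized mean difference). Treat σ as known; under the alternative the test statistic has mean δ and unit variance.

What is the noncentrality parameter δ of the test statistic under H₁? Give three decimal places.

δ = d·√(n/2) = 0.36 × √(33/2) = 1.4623

δ ≈ 1.462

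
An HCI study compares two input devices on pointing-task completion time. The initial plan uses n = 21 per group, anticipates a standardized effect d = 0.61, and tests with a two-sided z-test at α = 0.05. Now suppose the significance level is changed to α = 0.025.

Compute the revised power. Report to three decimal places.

Power ≈ 0.396

δ = d·√(n/2) = 0.61 × √(21/2) = 1.9766 (unchanged). New critical value: z_{0.0125} = 2.241.
Revised power = Φ(δ − 2.241) + Φ(−δ − 2.241) = Φ(-0.265) + Φ(-4.218) = 0.3956 + 0.0000 = 0.3956.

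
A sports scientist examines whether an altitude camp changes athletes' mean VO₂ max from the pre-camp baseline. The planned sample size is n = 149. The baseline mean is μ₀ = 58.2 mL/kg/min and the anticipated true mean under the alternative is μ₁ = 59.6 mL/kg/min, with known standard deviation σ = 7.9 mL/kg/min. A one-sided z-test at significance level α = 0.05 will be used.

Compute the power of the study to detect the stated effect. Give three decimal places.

Standardized effect: d = |μ₁ − μ₀| / σ = |59.6 − 58.2| / 7.9 = 0.1772
Noncentrality parameter: λ = d·√n = 0.1772 × √149 = 2.1632
Critical value for a one-sided test at α = 0.05: z_α = 1.645.
Power = Φ(λ − 1.645) = Φ(0.518) = 0.6979.

Power ≈ 0.698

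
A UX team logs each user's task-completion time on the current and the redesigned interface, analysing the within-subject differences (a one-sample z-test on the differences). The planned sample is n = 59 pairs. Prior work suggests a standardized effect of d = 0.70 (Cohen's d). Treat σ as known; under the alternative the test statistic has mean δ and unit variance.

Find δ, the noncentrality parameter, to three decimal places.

The noncentrality parameter scales effect size by the design's sample-size factor: δ = d·√n = 0.70 × √59 = 5.3768

δ ≈ 5.377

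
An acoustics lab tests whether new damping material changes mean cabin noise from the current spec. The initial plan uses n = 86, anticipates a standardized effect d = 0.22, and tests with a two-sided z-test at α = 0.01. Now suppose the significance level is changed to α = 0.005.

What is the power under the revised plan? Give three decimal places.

δ = d·√n = 0.22 × √86 = 2.0402 (unchanged). New critical value: z_{0.0025} = 2.807.
Revised power = Φ(δ − 2.807) + Φ(−δ − 2.807) = Φ(-0.767) + Φ(-4.847) = 0.2216 + 0.0000 = 0.2216.

Power ≈ 0.222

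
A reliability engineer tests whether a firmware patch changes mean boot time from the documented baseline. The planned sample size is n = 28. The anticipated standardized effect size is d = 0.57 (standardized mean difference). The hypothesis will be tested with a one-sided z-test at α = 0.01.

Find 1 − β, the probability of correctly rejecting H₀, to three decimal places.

Noncentrality parameter: δ = d·√n = 0.57 × √28 = 3.0162
One-sided α = 0.01 → critical value z_{0.01} = 2.326.
Power = P(Z > 2.326 − δ) = Φ(0.690) = 0.7548.

Power ≈ 0.755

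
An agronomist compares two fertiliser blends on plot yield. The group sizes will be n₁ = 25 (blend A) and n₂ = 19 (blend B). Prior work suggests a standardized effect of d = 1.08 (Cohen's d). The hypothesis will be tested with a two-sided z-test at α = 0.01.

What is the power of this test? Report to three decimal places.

Power ≈ 0.835

Noncentrality parameter: δ = d / √(1/n₁ + 1/n₂) = 1.08 / √(1/25 + 1/19) = 3.5485
Critical value for a two-sided test at α = 0.01: z_{α/2} = 2.576.
Power = Φ(δ − 2.576) + Φ(−δ − 2.576) = Φ(0.973) + Φ(-6.124) = 0.8346 + 0.0000 = 0.8346.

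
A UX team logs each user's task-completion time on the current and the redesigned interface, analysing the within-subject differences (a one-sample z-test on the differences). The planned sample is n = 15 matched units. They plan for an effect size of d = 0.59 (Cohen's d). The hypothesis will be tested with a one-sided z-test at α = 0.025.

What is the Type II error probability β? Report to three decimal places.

Noncentrality parameter: δ = d·√n = 0.59 × √15 = 2.2851
Critical value for a one-sided test at α = 0.025: z_α = 1.960.
Power = Φ(δ − 1.960) = Φ(0.325) = 0.6274.
Type II error: β = 1 − power = 1 − 0.6274 = 0.3726.

β ≈ 0.373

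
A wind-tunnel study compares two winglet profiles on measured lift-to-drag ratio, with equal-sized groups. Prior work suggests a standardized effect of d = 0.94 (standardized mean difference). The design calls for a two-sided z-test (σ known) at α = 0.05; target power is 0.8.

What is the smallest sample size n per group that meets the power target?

n = 18 per group

For power 0.8 need Φ(δ − z_{0.025}) = 0.8, so δ = z_{0.025} + z_{0.20} = 1.960 + 0.842 = 2.802.
(Ignoring the negligible lower-tail rejection probability gives the usual closed-form inversion.)
δ = d·√(n/2) ⇒ n = 2(δ/d)² = 2 × (2.802 / 0.94)² = 17.77.
Round up to the next whole unit.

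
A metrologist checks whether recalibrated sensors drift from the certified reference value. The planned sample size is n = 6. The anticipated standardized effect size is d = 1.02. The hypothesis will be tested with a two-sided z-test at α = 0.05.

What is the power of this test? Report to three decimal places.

Noncentrality parameter: δ = d·√n = 1.02 × √6 = 2.4985
Two-sided α = 0.05 → critical value z_{0.025} = 1.960.
Power = Φ(δ − 1.960) + Φ(−δ − 1.960) = Φ(0.539) + Φ(-4.458) = 0.7049 + 0.0000 = 0.7049.

Power ≈ 0.705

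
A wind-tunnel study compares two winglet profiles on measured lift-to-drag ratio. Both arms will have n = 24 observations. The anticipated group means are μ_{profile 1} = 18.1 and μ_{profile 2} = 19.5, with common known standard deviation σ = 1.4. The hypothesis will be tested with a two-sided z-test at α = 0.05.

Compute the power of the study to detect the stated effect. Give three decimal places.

Standardized effect: d = |μ_{profile 1} − μ_{profile 2}| / σ = |18.1 − 19.5| / 1.4 = 1.0000
Noncentrality parameter: δ = d·√(n/2) = 1.0000 × √(24/2) = 3.4641
Critical value for a two-sided test at α = 0.05: z_{α/2} = 1.960.
Power = Φ(δ − 1.960) + Φ(−δ − 1.960) = Φ(1.504) + Φ(-5.424) = 0.9337 + 0.0000 = 0.9337.

Power ≈ 0.934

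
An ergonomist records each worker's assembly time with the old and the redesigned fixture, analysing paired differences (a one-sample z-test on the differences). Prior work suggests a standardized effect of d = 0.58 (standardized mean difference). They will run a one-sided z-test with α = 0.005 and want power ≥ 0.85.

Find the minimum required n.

Set Φ(δ − 2.576) = 0.85; then δ − 2.576 = Φ⁻¹(0.85) = 1.036, giving δ = 3.612.
δ = d·√n ⇒ n = (δ/d)² = (3.612 / 0.58)² = 38.79.
Round up to the next whole unit.

n = 39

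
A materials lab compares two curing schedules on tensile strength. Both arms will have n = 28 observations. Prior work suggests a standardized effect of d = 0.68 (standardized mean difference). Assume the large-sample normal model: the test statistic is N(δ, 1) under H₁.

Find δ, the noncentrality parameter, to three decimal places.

δ ≈ 2.544

The noncentrality parameter scales effect size by the design's sample-size factor: δ = d·√(n/2) = 0.68 × √(28/2) = 2.5443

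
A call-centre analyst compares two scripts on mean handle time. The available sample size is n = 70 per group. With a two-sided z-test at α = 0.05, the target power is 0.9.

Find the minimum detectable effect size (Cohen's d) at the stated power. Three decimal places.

d ≈ 0.548

Need Φ(δ − 1.960) = 0.9, so δ = 1.960 + 1.282 = 3.242.
(The second rejection-region term Φ(−δ − z_{α/2}) is negligible and dropped.)
δ = d·√(n/2) ⇒ d = δ/√(n/2) = 3.242/√(70/2) = 0.5479.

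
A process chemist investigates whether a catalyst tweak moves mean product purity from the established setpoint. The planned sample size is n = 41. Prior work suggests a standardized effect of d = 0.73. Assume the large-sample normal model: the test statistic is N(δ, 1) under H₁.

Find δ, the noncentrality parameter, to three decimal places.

δ ≈ 4.674

The noncentrality parameter scales effect size by the design's sample-size factor: δ = d·√n = 0.73 × √41 = 4.6743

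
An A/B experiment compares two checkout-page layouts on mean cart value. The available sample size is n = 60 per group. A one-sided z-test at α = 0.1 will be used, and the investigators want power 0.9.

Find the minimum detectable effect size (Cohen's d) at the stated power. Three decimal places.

Required noncentrality: δ = z_{0.1} + z_{0.10} = 1.282 + 1.282 = 2.563.
δ = d·√(n/2) ⇒ d = δ/√(n/2) = 2.563/√(60/2) = 0.4680.

d ≈ 0.468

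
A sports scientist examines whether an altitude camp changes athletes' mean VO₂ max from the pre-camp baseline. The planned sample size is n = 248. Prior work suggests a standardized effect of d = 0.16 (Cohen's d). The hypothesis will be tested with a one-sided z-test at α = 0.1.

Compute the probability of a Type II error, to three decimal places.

Noncentrality parameter: δ = d·√n = 0.16 × √248 = 2.5197
One-sided α = 0.1 → critical value z_{0.1} = 1.282.
Power = Φ(δ − 1.282) = Φ(1.238) = 0.8922.
Type II error: β = 1 − power = 1 − 0.8922 = 0.1078.

β ≈ 0.108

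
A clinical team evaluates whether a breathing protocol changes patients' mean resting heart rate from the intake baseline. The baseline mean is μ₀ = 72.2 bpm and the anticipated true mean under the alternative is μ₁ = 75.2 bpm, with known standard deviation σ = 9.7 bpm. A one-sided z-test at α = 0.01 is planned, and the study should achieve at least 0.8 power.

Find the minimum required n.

n = 105

Standardized effect: d = |μ₁ − μ₀| / σ = |75.2 − 72.2| / 9.7 = 0.3093
For power 0.8 need Φ(δ − z_{0.01}) = 0.8, so δ = z_{0.01} + z_{0.20} = 2.326 + 0.842 = 3.168.
δ = d·√n ⇒ n = (δ/d)² = (3.168 / 0.3093)² = 104.92.
Round up to the next whole unit.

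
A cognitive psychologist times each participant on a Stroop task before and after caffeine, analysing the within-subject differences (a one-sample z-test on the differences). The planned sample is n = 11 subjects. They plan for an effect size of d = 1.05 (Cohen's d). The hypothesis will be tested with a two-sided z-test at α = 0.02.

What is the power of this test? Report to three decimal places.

Power ≈ 0.876

Noncentrality parameter: δ = d·√n = 1.05 × √11 = 3.4825
Two-sided α = 0.02 → critical value z_{0.01} = 2.326.
Power = Φ(δ − 2.326) + Φ(−δ − 2.326) = Φ(1.156) + Φ(-5.809) = 0.8762 + 0.0000 = 0.8762.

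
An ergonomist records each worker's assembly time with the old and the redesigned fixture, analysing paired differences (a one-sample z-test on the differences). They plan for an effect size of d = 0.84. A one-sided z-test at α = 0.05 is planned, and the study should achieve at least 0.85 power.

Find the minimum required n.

Set Φ(δ − 1.645) = 0.85; then δ − 1.645 = Φ⁻¹(0.85) = 1.036, giving δ = 2.681.
δ = d·√n ⇒ n = (δ/d)² = (2.681 / 0.84)² = 10.19.
Rounding up, n = 11.

n = 11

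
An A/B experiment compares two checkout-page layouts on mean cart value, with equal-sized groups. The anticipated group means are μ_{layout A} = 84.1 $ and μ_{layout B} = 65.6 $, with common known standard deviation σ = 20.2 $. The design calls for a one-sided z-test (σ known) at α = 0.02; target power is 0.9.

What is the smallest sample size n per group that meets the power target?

n = 27 per group

Standardized effect: d = |μ_{layout A} − μ_{layout B}| / σ = |84.1 − 65.6| / 20.2 = 0.9158
For power 0.9 need Φ(δ − z_{0.02}) = 0.9, so δ = z_{0.02} + z_{0.10} = 2.054 + 1.282 = 3.335.
δ = d·√(n/2) ⇒ n = 2(δ/d)² = 2 × (3.335 / 0.9158)² = 26.53.
Rounding up, n = 27 per group.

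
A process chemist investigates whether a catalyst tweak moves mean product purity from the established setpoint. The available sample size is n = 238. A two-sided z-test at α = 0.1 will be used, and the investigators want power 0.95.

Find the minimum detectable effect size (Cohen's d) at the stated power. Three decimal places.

Required noncentrality: δ = z_{0.05} + z_{0.05} = 1.645 + 1.645 = 3.290.
(The second rejection-region term Φ(−δ − z_{α/2}) is negligible and dropped.)
δ = d·√n ⇒ d = δ/√n = 3.290/√238 = 0.2132.

d ≈ 0.213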